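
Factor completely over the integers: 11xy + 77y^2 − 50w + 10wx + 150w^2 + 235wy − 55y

Group: 10w(15w + x + 7y − 5) + 11y(15w + x + 7y − 5); both groups contain (15w + x + 7y − 5).

(10w + 11y)(15w + x + 7y − 5)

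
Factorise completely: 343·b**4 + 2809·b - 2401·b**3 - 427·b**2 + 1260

(7·b + 4)·(7·b + 5)·(7·b - 9)·(b - 7)

Trying the rational-root candidates, b = -5/7 is a root, so (7·b + 5) divides it; the quotient is 49·b**3 - 378·b**2 + 209·b + 252.
Continuing, b = -4/7 is a root, so (7·b + 4) divides it; the quotient is 7·b**2 - 58·b + 63.
The remaining quadratic factors as (b - 7)(7·b - 9).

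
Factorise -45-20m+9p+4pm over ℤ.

Group as (4pm+9p) + (-20m-45) = p(4m+9) - 5(4m+9).
Both groups share the factor (4m+9).

(4m+9)(p-5)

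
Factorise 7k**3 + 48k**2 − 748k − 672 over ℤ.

(7k + 6)(k + 14)(k − 8)

Trying the rational-root candidates, k = −14 is a root, giving the factor (k + 14) and quotient 7k**2 − 50k − 48.
The remaining quadratic factors as (k − 8)(7k + 6).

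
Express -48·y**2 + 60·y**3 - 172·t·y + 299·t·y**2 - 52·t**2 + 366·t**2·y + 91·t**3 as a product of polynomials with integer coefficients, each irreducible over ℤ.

Group: 13·t·(7·t**2 + 26·t·y - 4·t + 15·y**2 - 12·y) + 4·y·(7·t**2 + 26·t·y - 4·t + 15·y**2 - 12·y); both groups contain (7·t**2 + 26·t·y - 4·t + 15·y**2 - 12·y), so (13·t + 4·y) is a factor with cofactor 7·t**2 + 26·t·y - 4·t + 15·y**2 - 12·y.
The cofactor groups again: 7·t**2 + 26·t·y - 4·t + 15·y**2 - 12·y = t·(7·t + 5·y - 4) + 3·y·(7·t + 5·y - 4); both groups contain (7·t + 5·y - 4), giving (t + 3·y)·(7·t + 5·y - 4).

(13·t + 4·y)·(7·t + 5·y - 4)·(t + 3·y)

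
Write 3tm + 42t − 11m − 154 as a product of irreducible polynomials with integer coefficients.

(3t − 11)(m + 14)

Group as (3tm + 42t) + (−11m − 154) = 3t(m + 14) − 11(m + 14).
Both groups share the factor (m + 14).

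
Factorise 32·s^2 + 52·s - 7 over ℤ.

(4·s + 7)·(8·s - 1)

Need a pair with product 32·(-7) = -224 and sum 52: that's 56 and -4.
Split the middle term: 32·s^2 + 56·s - 4·s - 7 = 8·s·(4·s + 7) - (4·s + 7).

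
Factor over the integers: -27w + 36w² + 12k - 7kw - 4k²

-(4k - 9w)(k + 4w - 3)

Group: -k(4k - 9w) + (-4w + 3)(4k - 9w); both groups contain (4k - 9w).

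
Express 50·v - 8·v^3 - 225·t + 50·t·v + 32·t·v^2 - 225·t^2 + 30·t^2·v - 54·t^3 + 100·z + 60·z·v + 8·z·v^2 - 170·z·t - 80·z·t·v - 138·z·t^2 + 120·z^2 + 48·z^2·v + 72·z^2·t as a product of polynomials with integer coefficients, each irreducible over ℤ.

(4·z - 9·t + 2·v)·(6·z + 2·t - 2·v + 5)·(3·t + 2·v + 5)

Group: 4·z·(18·z·t + 12·z·v + 30·z + 6·t^2 - 2·t·v + 25·t - 4·v^2 + 25) + (-9·t + 2·v)·(18·z·t + 12·z·v + 30·z + 6·t^2 - 2·t·v + 25·t - 4·v^2 + 25); both groups contain (18·z·t + 12·z·v + 30·z + 6·t^2 - 2·t·v + 25·t - 4·v^2 + 25), so (4·z - 9·t + 2·v) is a factor with cofactor 18·z·t + 12·z·v + 30·z + 6·t^2 - 2·t·v + 25·t - 4·v^2 + 25.
The cofactor groups again: 18·z·t + 12·z·v + 30·z + 6·t^2 - 2·t·v + 25·t - 4·v^2 + 25 = 3·t·(6·z + 2·t - 2·v + 5) + (2·v + 5)·(6·z + 2·t - 2·v + 5); both groups contain (6·z + 2·t - 2·v + 5), giving (3·t + 2·v + 5)·(6·z + 2·t - 2·v + 5).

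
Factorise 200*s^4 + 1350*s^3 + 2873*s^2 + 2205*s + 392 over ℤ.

Among the possible rational roots, s = -7/2 is a root, so (2*s + 7) is a factor; dividing leaves 100*s^3 + 325*s^2 + 299*s + 56.
Continuing, s = -8/5 is a root, so (5*s + 8) divides it; the quotient is 20*s^2 + 33*s + 7.
The remaining quadratic factors as (5*s + 7)(4*s + 1).

(2*s + 7)*(4*s + 1)*(5*s + 7)*(5*s + 8)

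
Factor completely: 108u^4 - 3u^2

3u^2(6u + 1)(6u - 1)

Every term has a factor of 3u^2. Then 36u^2 - 1 = (6u)² − (1)².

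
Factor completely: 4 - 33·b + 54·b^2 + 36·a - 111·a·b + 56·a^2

Group: 8·a·(7·a - 6·b + 1) + (-9·b + 4)·(7·a - 6·b + 1); both groups contain (7·a - 6·b + 1).

(7·a - 6·b + 1)·(8·a - 9·b + 4)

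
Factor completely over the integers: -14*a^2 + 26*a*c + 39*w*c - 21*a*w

Group: -2*a*(7*a - 13*c) - 3*w*(7*a - 13*c); both groups contain (7*a - 13*c).

-(2*a + 3*w)*(7*a - 13*c)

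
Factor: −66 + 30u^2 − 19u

Need a pair with product 30·(−66) = −1980 and sum −19: that's 36 and −55.
Split the middle term: 30u^2 + 36u − 55u − 66 = 6u(5u + 6) − 11(5u + 6).

(5u + 6)(6u − 11)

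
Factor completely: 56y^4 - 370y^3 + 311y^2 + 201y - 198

(2y - 11)(4y + 3)(7y - 6)(y - 1)

Testing divisors of the constant over divisors of the leading coefficient, y = 11/2 is a root, giving the factor (2y - 11) and quotient 28y^3 - 31y^2 - 15y + 18.
Then y = 6/7 is a root, so (7y - 6) divides it; the quotient is 4y^2 - y - 3.
The remaining quadratic factors as (4y + 3)(y - 1).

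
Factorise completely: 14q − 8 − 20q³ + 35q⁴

(7q − 4)(5q³ + 2)

Group as (35q⁴ + 14q) + (−20q³ − 8) = 7q(5q³ + 2) − 4(5q³ + 2).
Both groups share the factor (5q³ + 2).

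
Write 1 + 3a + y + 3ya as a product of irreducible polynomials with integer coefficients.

Group as (3ya + y) + (3a + 1) = y(3a + 1) + (3a + 1).
Both groups share the factor (3a + 1).

(3a + 1)(y + 1)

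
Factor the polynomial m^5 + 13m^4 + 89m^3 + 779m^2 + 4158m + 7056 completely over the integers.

(m + 3)(m + 6)(m + 7)(m^2 - 3m + 56)

Trying the rational-root candidates, m = -7 is a root, so (m + 7) is a factor; dividing leaves m^4 + 6m^3 + 47m^2 + 450m + 1008.
Next, m = -6 is a root, giving the factor (m + 6) and quotient m^3 + 47m + 168.
Then m = -3 is a root, giving the factor (m + 3) and quotient m^2 - 3m + 56.
The quadratic m^2 - 3m + 56 has discriminant -215 < 0 and is irreducible over ℤ.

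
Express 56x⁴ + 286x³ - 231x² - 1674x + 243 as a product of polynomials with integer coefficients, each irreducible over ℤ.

(2x + 9)(4x - 9)(7x - 1)(x + 3)

Trying the rational-root candidates, x = -3 is a root, giving the factor (x + 3) and quotient 56x³ + 118x² - 585x + 81.
Next, x = -9/2 is a root, so (2x + 9) divides it; the quotient is 28x² - 67x + 9.
The remaining quadratic factors as (4x - 9)(7x - 1).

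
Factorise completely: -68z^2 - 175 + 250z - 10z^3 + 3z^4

By the rational root theorem, z = -5 is a root, so (z + 5) divides it; the quotient is 3z^3 - 25z^2 + 57z - 35.
Continuing, z = 1 is a root, so (z - 1) is a factor; dividing leaves 3z^2 - 22z + 35.
The remaining quadratic factors as (3z - 7)(z - 5).

(3z - 7)(z + 5)(z - 1)(z - 5)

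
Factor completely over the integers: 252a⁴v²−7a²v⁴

7a²v²(6a+v)(6a−v)

Pull out the common factor 7a²v²; 36a²−v² is a difference of squares.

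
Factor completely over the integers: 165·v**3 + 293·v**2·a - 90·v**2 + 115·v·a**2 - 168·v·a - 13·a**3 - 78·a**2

Group: 15·v·(11·v**2 + 10·v·a - 6·v - a**2 - 6·a) + 13·a·(11·v**2 + 10·v·a - 6·v - a**2 - 6·a); both groups contain (11·v**2 + 10·v·a - 6·v - a**2 - 6·a), so (15·v + 13·a) is a factor with cofactor 11·v**2 + 10·v·a - 6·v - a**2 - 6·a.
The cofactor groups again: 11·v**2 + 10·v·a - 6·v - a**2 - 6·a = 11·v·(v + a) + (-a - 6)·(v + a); both groups contain (v + a), giving (11·v - a - 6)·(v + a).

(11·v - a - 6)·(15·v + 13·a)·(v + a)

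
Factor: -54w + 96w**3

6w(4w + 3)(4w - 3)

Every term has a factor of 6w. Then 16w**2 - 9 = (4w)² − (3)².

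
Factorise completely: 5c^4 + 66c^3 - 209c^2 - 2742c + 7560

(5c - 14)(c + 12)(c + 9)(c - 5)

Among the possible rational roots, c = -12 is a root, giving the factor (c + 12) and quotient 5c^3 + 6c^2 - 281c + 630.
Then c = 5 is a root, giving the factor (c - 5) and quotient 5c^2 + 31c - 126.
The remaining quadratic factors as (c + 9)(5c - 14).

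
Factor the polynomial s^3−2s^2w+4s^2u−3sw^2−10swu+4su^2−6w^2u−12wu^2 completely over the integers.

Group: s(s^2−2sw+2su−3w^2−6wu) + 2u(s^2−2sw+2su−3w^2−6wu); both groups contain (s^2−2sw+2su−3w^2−6wu), so (s+2u) is a factor with cofactor s^2−2sw+2su−3w^2−6wu.
The cofactor groups again: s^2−2sw+2su−3w^2−6wu = s(s−3w) + (w+2u)(s−3w); both groups contain (s−3w), giving (s+w+2u)(s−3w).

(s+2u)(s+w+2u)(s−3w)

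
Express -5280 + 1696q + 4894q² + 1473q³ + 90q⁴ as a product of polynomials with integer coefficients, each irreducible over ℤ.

Trying the rational-root candidates, q = -10/3 is a root, giving the factor (3q + 10) and quotient 30q³ + 391q² + 328q - 528.
Next, q = 4/5 is a root, so (5q - 4) divides it; the quotient is 6q² + 83q + 132.
The remaining quadratic factors as (6q + 11)(q + 12).

(3q + 10)(5q - 4)(6q + 11)(q + 12)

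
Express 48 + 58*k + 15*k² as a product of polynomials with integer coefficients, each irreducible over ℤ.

(3*k + 8)*(5*k + 6)

Need a pair with product 15·48 = 720 and sum 58: that's 18 and 40.
Split the middle term: 15*k² + 18*k + 40*k + 48 = 3*k*(5*k + 6) + 8*(5*k + 6).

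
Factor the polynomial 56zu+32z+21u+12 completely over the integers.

(7u+4)(8z+3)

Group as (56zu+32z) + (21u+12) = 8z(7u+4) + 3(7u+4).
Both groups share the factor (7u+4).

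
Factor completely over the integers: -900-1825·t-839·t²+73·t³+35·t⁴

Among the possible rational roots, t = -4/5 is a root, so (5·t+4) divides it; the quotient is 7·t³+9·t²-175·t-225.
Next, t = 5 is a root, so (t-5) is a factor; dividing leaves 7·t²+44·t+45.
The remaining quadratic factors as (7·t+9)(t+5).

(5·t+4)·(7·t+9)·(t+5)·(t-5)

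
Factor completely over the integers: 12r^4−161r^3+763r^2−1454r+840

Testing divisors of the constant over divisors of the leading coefficient, r = 14/3 is a root, so (3r−14) is a factor; dividing leaves 4r^3−35r^2+91r−60.
Next, r = 4 is a root, so (r−4) is a factor; dividing leaves 4r^2−19r+15.
The remaining quadratic factors as (r−1)(4r−15).

(3r−14)(4r−15)(r−1)(r−4)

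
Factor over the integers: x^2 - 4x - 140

Two integers with product -140 and sum -4 are 10 and -14.

(x + 10)(x - 14)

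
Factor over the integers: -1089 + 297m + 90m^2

9(2m + 11)(5m - 11)

Pull out the common factor 9, then factor the remaining trinomial.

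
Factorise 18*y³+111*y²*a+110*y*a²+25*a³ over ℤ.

Group: 3*y*(6*y²+35*y*a+25*a²) + a*(6*y²+35*y*a+25*a²); both groups contain (6*y²+35*y*a+25*a²), so (3*y+a) is a factor with cofactor 6*y²+35*y*a+25*a².
The cofactor groups again: 6*y²+35*y*a+25*a² = 6*y*(y+5*a) + 5*a*(y+5*a); both groups contain (y+5*a), giving (6*y+5*a)*(y+5*a).

(6*y+5*a)*(y+5*a)*(3*y+a)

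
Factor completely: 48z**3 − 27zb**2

Every term has a factor of 3z. Then 16z**2 − 9b**2 = (4z)² − (3b)².

3z(4z − 3b)(4z + 3b)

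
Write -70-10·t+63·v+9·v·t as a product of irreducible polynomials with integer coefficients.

Group as (9·v·t+63·v) + (-10·t-70) = 9·v·(t+7) - 10·(t+7).
Both groups share the factor (t+7).

(9·v-10)·(t+7)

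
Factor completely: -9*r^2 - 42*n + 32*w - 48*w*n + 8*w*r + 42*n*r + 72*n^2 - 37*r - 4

-(8*w - 12*n - 9*r - 1)*(6*n - r - 4)

Group: -6*n*(8*w - 12*n - 9*r - 1) + (r + 4)*(8*w - 12*n - 9*r - 1); both groups contain (8*w - 12*n - 9*r - 1).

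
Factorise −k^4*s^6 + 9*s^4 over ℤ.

−s^4*(k^2*s + 3)*(k^2*s − 3)

Factor out s^4 first: what remains is −k^4*s^2 + 9.
Recognize a difference of squares with the parts 3 and k^2*s.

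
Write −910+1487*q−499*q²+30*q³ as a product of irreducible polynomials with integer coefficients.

(5*q−14)*(6*q−5)*(q−13)

Among the possible rational roots, q = 13 is a root, so (q−13) is a factor; dividing leaves 30*q²−109*q+70.
The remaining quadratic factors as (5*q−14)(6*q−5).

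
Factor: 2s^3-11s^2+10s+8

Among the possible rational roots, s = 4 is a root, so (s-4) is a factor; dividing leaves 2s^2-3s-2.
The remaining quadratic factors as (s-2)(2s+1).

(2s+1)(s-2)(s-4)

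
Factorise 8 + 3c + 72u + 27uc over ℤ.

(3c + 8)(9u + 1)

Group as (27uc + 72u) + (3c + 8) = 9u(3c + 8) + (3c + 8).
Both groups share the factor (3c + 8).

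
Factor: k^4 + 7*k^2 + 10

Substitute u = k^2 to get a quadratic in u, then factor.
k^2 + 5 is irreducible over ℤ (always positive, so no real roots).
k^2 + 2 is irreducible over ℤ (always positive, so no real roots).

(k^2 + 2)*(k^2 + 5)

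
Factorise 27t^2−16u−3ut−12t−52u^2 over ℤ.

−(13u−9t+4)(4u+3t)

Group: −4u(13u−9t+4) − 3t(13u−9t+4); both groups contain (13u−9t+4).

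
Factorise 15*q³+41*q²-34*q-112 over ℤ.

(3*q+7)*(5*q-8)*(q+2)

Testing divisors of the constant over divisors of the leading coefficient, q = -7/3 is a root, giving the factor (3*q+7) and quotient 5*q²+2*q-16.
The remaining quadratic factors as (5*q-8)(q+2).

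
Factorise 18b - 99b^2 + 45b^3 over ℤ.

9b(5b - 1)(b - 2)

Pull out the common factor 9b, then factor the remaining trinomial.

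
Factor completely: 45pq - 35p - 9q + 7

Group as (45pq - 35p) + (-9q + 7) = 5p(9q - 7) - (9q - 7).
Both groups share the factor (9q - 7).

(5p - 1)(9q - 7)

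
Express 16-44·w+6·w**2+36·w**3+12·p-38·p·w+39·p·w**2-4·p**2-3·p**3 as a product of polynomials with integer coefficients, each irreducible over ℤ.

Group: p·(-3·p**2+9·p·w-10·p+12·w**2+10·w-8) + (3·w-2)·(-3·p**2+9·p·w-10·p+12·w**2+10·w-8); both groups contain (-3·p**2+9·p·w-10·p+12·w**2+10·w-8), so (p+3·w-2) is a factor with cofactor -3·p**2+9·p·w-10·p+12·w**2+10·w-8.
The cofactor groups again: -3·p**2+9·p·w-10·p+12·w**2+10·w-8 = -p·(3·p+3·w+4) + (4·w-2)·(3·p+3·w+4); both groups contain (3·p+3·w+4), giving -(p-4·w+2)·(3·p+3·w+4).

-(3·p+3·w+4)·(p+3·w-2)·(p-4·w+2)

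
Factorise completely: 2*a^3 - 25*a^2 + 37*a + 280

(2*a + 5)*(a - 7)*(a - 8)

Among the possible rational roots, a = 8 is a root, so (a - 8) divides it; the quotient is 2*a^2 - 9*a - 35.
The remaining quadratic factors as (a - 7)(2*a + 5).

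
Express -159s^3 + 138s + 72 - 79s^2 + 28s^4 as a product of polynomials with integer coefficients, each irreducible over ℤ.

(4s + 3)(7s + 4)(s - 1)(s - 6)

Trying the rational-root candidates, s = -3/4 is a root, so (4s + 3) divides it; the quotient is 7s^3 - 45s^2 + 14s + 24.
Then s = 1 is a root, giving the factor (s - 1) and quotient 7s^2 - 38s - 24.
The remaining quadratic factors as (s - 6)(7s + 4).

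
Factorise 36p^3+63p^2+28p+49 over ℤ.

Group as (36p^3+28p) + (63p^2+49) = 4p(9p^2+7) + 7(9p^2+7).
Both groups share the factor (9p^2+7).

(4p+7)(9p^2+7)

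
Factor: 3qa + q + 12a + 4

Group as (3qa + q) + (12a + 4) = q(3a + 1) + 4(3a + 1).
Both groups share the factor (3a + 1).

(3a + 1)(q + 4)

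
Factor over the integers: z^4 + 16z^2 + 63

Substitute u = z^2 to get a quadratic in u, then factor.
z^2 + 7 is irreducible over ℤ (always positive, so no real roots).
z^2 + 9 is irreducible over ℤ (sum of squares).

(z^2 + 7)(z^2 + 9)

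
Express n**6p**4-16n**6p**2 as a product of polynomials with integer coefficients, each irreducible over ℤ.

Every term has a factor of n**6p**2; factoring it out leaves p**2-16.
Recognize a difference of squares with the parts p and 4.

n**6p**2(p+4)(p-4)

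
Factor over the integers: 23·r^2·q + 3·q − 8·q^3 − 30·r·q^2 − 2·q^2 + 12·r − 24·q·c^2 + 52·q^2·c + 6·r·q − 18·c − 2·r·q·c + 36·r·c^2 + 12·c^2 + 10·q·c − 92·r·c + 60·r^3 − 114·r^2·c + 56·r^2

Group: 4·r·(15·r^2 + 2·r·q − 6·r·c + 14·r − 8·q^2 + 4·q·c − 2·q − 2·c + 3) + (q − 6·c)·(15·r^2 + 2·r·q − 6·r·c + 14·r − 8·q^2 + 4·q·c − 2·q − 2·c + 3); both groups contain (15·r^2 + 2·r·q − 6·r·c + 14·r − 8·q^2 + 4·q·c − 2·q − 2·c + 3), so (4·r + q − 6·c) is a factor with cofactor 15·r^2 + 2·r·q − 6·r·c + 14·r − 8·q^2 + 4·q·c − 2·q − 2·c + 3.
The cofactor groups again: 15·r^2 + 2·r·q − 6·r·c + 14·r − 8·q^2 + 4·q·c − 2·q − 2·c + 3 = 3·r·(5·r + 4·q − 2·c + 3) + (−2·q + 1)·(5·r + 4·q − 2·c + 3); both groups contain (5·r + 4·q − 2·c + 3), giving (3·r − 2·q + 1)·(5·r + 4·q − 2·c + 3).

(5·r + 4·q − 2·c + 3)·(3·r − 2·q + 1)·(4·r + q − 6·c)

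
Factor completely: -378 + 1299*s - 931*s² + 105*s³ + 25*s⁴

(5*s - 2)*(5*s - 7)*(s + 9)*(s - 3)

Trying the rational-root candidates, s = 2/5 is a root, giving the factor (5*s - 2) and quotient 5*s³ + 23*s² - 177*s + 189.
Next, s = 7/5 is a root, giving the factor (5*s - 7) and quotient s² + 6*s - 27.
The remaining quadratic factors as (s + 9)(s - 3).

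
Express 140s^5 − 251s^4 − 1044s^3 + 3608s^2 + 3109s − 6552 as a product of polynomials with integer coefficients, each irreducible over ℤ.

By the rational root theorem, s = 8/7 is a root, so (7s − 8) divides it; the quotient is 20s^4 − 13s^3 − 164s^2 + 328s + 819.
Continuing, s = −7/4 is a root, giving the factor (4s + 7) and quotient 5s^3 − 12s^2 − 20s + 117.
Then s = −13/5 is a root, so (5s + 13) divides it; the quotient is s^2 − 5s + 9.
The quadratic s^2 − 5s + 9 has discriminant −11 < 0 and is irreducible over ℤ.

(4s + 7)(5s + 13)(7s − 8)(s^2 − 5s + 9)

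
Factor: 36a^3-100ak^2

4a(3a+5k)(3a-5k)

Pull out the common factor 4a; 9a^2-25k^2 is a difference of squares.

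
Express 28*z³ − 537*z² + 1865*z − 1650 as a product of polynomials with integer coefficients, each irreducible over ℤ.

(4*z − 11)*(7*z − 10)*(z − 15)

By the rational root theorem, z = 11/4 is a root, so (4*z − 11) is a factor; dividing leaves 7*z² − 115*z + 150.
The remaining quadratic factors as (7*z − 10)(z − 15).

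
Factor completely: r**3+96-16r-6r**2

(r+4)(r-4)(r-6)

Trying the rational-root candidates, r = 6 is a root, giving the factor (r-6) and quotient r**2-16.
The remaining quadratic factors as (r+4)(r-4).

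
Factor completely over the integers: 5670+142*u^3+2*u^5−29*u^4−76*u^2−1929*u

Trying the rational-root candidates, u = 5 is a root, so (u−5) divides it; the quotient is 2*u^4−19*u^3+47*u^2+159*u−1134.
Next, u = −7/2 is a root, so (2*u+7) is a factor; dividing leaves u^3−13*u^2+69*u−162.
Next, u = 6 is a root, so (u−6) divides it; the quotient is u^2−7*u+27.
The quadratic u^2−7*u+27 has discriminant −59 < 0 and is irreducible over ℤ.

(2*u+7)*(u−5)*(u−6)*(u^2−7*u+27)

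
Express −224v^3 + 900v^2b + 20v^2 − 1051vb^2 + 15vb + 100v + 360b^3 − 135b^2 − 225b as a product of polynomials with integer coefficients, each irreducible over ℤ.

Group: 7v(−32v^2 + 92vb − 20v − 45b^2 + 45b) + (−8b − 5)(−32v^2 + 92vb − 20v − 45b^2 + 45b); both groups contain (−32v^2 + 92vb − 20v − 45b^2 + 45b), so (7v − 8b − 5) is a factor with cofactor −32v^2 + 92vb − 20v − 45b^2 + 45b.
The cofactor groups again: −32v^2 + 92vb − 20v − 45b^2 + 45b = −8v(4v − 9b) + (5b − 5)(4v − 9b); both groups contain (4v − 9b), giving −(8v − 5b + 5)(4v − 9b).

−(8v − 5b + 5)(7v − 8b − 5)(4v − 9b)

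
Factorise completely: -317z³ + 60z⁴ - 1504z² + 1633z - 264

Trying the rational-root candidates, z = 3/4 is a root, so (4z - 3) is a factor; dividing leaves 15z³ - 68z² - 427z + 88.
Then z = 1/5 is a root, so (5z - 1) is a factor; dividing leaves 3z² - 13z - 88.
The remaining quadratic factors as (z - 8)(3z + 11).

(3z + 11)(4z - 3)(5z - 1)(z - 8)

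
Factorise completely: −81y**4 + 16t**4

Write as (4t**2)² − (9y**2)², then factor 4t**2 − 9y**2 once more.

(2t + 3y)(2t − 3y)(4t**2 + 9y**2)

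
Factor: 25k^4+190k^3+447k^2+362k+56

(5k+1)(5k+7)(k+2)(k+4)

Among the possible rational roots, k = −1/5 is a root, so (5k+1) divides it; the quotient is 5k^3+37k^2+82k+56.
Then k = −4 is a root, so (k+4) divides it; the quotient is 5k^2+17k+14.
The remaining quadratic factors as (5k+7)(k+2).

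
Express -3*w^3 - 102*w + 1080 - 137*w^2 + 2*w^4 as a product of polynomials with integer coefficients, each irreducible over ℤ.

(2*w - 5)*(w + 4)*(w + 6)*(w - 9)

Among the possible rational roots, w = 9 is a root, so (w - 9) is a factor; dividing leaves 2*w^3 + 15*w^2 - 2*w - 120.
Next, w = 5/2 is a root, so (2*w - 5) is a factor; dividing leaves w^2 + 10*w + 24.
The remaining quadratic factors as (w + 6)(w + 4).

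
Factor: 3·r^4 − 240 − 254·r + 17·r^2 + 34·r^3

(3·r − 8)·(r + 1)·(r + 10)·(r + 3)

Testing divisors of the constant over divisors of the leading coefficient, r = 8/3 is a root, so (3·r − 8) is a factor; dividing leaves r^3 + 14·r^2 + 43·r + 30.
Then r = −1 is a root, so (r + 1) is a factor; dividing leaves r^2 + 13·r + 30.
The remaining quadratic factors as (r + 10)(r + 3).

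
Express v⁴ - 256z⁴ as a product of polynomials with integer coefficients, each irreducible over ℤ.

(v + 4z)(v - 4z)(v² + 16z²)

Write as (v²)² − (16z²)², then factor v² - 16z² once more.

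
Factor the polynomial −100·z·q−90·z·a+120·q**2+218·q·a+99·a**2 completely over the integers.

−(10·z−12·q−11·a)·(10·q+9·a)

Group: −10·q·(10·z−12·q−11·a) − 9·a·(10·z−12·q−11·a); both groups contain (10·z−12·q−11·a).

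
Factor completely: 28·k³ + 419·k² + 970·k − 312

Among the possible rational roots, k = −13/4 is a root, so (4·k + 13) divides it; the quotient is 7·k² + 82·k − 24.
The remaining quadratic factors as (7·k − 2)(k + 12).

(4·k + 13)·(7·k − 2)·(k + 12)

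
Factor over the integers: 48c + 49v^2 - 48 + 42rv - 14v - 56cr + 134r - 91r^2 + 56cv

Group: -8c(7r - 7v - 6) + (-13r - 7v + 8)(7r - 7v - 6); both groups contain (7r - 7v - 6).

-(7r - 7v - 6)(8c + 13r + 7v - 8)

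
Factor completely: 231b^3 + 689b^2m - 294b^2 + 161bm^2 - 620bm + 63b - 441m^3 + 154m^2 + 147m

(11b - 7m - 3)(3b + 7m)(7b + 9m - 7)

Group: 7b(33b^2 + 56bm - 9b - 49m^2 - 21m) + (9m - 7)(33b^2 + 56bm - 9b - 49m^2 - 21m); both groups contain (33b^2 + 56bm - 9b - 49m^2 - 21m), so (7b + 9m - 7) is a factor with cofactor 33b^2 + 56bm - 9b - 49m^2 - 21m.
The cofactor groups again: 33b^2 + 56bm - 9b - 49m^2 - 21m = 11b(3b + 7m) + (-7m - 3)(3b + 7m); both groups contain (3b + 7m), giving (11b - 7m - 3)(3b + 7m).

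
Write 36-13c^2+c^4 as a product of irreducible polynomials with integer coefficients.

Substitute u = c^2 to get a quadratic in u, then factor.
c^2-9 is a difference of squares.
c^2-4 is a difference of squares.

(c+2)(c+3)(c-2)(c-3)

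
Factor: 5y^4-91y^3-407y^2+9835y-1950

Among the possible rational roots, y = 13 is a root, so (y-13) divides it; the quotient is 5y^3-26y^2-745y+150.
Then y = 1/5 is a root, so (5y-1) is a factor; dividing leaves y^2-5y-150.
The remaining quadratic factors as (y-15)(y+10).

(5y-1)(y+10)(y-13)(y-15)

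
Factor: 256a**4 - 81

Write as (16a**2)² − (9)², then factor 16a**2 - 9 once more.

(4a + 3)(4a - 3)(16a**2 + 9)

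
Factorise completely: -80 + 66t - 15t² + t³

Testing divisors of the constant over divisors of the leading coefficient, t = 5 is a root, so (t - 5) is a factor; dividing leaves t² - 10t + 16.
The remaining quadratic factors as (t - 8)(t - 2).

(t - 2)(t - 5)(t - 8)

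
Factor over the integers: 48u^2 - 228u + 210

6(2u - 7)(4u - 5)

Pull out the common factor 6, then factor the remaining trinomial.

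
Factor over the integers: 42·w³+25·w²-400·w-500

(2·w+5)·(3·w-10)·(7·w+10)

By the rational root theorem, w = -5/2 is a root, giving the factor (2·w+5) and quotient 21·w²-40·w-100.
The remaining quadratic factors as (7·w+10)(3·w-10).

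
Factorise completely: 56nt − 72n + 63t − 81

Group as (56nt − 72n) + (63t − 81) = 8n(7t − 9) + 9(7t − 9).
Both groups share the factor (7t − 9).

(7t − 9)(8n + 9)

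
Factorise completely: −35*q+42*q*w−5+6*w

Group as (42*q*w−35*q) + (6*w−5) = 7*q*(6*w−5) + (6*w−5).
Both groups share the factor (6*w−5).

(6*w−5)*(7*q+1)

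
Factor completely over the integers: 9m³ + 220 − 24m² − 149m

(3m + 11)(3m − 4)(m − 5)

By the rational root theorem, m = 4/3 is a root, so (3m − 4) divides it; the quotient is 3m² − 4m − 55.
The remaining quadratic factors as (m − 5)(3m + 11).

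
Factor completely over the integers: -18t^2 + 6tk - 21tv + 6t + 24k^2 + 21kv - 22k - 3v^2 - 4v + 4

-(6t - 8k + v + 2)(3t + 3k + 3v - 2)

Group: -6t(3t + 3k + 3v - 2) + (8k - v - 2)(3t + 3k + 3v - 2); both groups contain (3t + 3k + 3v - 2).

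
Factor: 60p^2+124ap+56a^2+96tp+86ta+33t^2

(11t+14a+10p)(3t+4a+6p)

Group: 11t(3t+4a+6p) + (14a+10p)(3t+4a+6p); both groups contain (3t+4a+6p).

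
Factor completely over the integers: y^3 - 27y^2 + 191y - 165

By the rational root theorem, y = 15 is a root, so (y - 15) divides it; the quotient is y^2 - 12y + 11.
The remaining quadratic factors as (y - 11)(y - 1).

(y - 1)(y - 11)(y - 15)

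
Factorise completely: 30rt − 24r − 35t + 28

Group as (30rt − 24r) + (−35t + 28) = 6r(5t − 4) − 7(5t − 4).
Both groups share the factor (5t − 4).

(5t − 4)(6r − 7)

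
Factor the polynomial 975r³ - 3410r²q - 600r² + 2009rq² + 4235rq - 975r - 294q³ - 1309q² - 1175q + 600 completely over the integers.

(5r - 14q + 5)(13r - 3q - 8)(15r - 7q - 15)

Group: 5r(195r² - 136rq - 315r + 21q² + 101q + 120) + (-14q + 5)(195r² - 136rq - 315r + 21q² + 101q + 120); both groups contain (195r² - 136rq - 315r + 21q² + 101q + 120), so (5r - 14q + 5) is a factor with cofactor 195r² - 136rq - 315r + 21q² + 101q + 120.
The cofactor groups again: 195r² - 136rq - 315r + 21q² + 101q + 120 = 15r(13r - 3q - 8) + (-7q - 15)(13r - 3q - 8); both groups contain (13r - 3q - 8), giving (15r - 7q - 15)(13r - 3q - 8).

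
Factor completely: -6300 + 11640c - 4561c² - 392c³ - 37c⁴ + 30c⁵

Testing divisors of the constant over divisors of the leading coefficient, c = 7/5 is a root, giving the factor (5c - 7) and quotient 6c⁴ + c³ - 77c² - 1020c + 900.
Continuing, c = 5/6 is a root, so (6c - 5) is a factor; dividing leaves c³ + c² - 12c - 180.
Then c = 6 is a root, so (c - 6) divides it; the quotient is c² + 7c + 30.
The quadratic c² + 7c + 30 has discriminant -71 < 0 and is irreducible over ℤ.

(5c - 7)(6c - 5)(c - 6)(c² + 7c + 30)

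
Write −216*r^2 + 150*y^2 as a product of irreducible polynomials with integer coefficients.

Pull out the common factor 6; 25*y^2 − 36*r^2 is a difference of squares.

6*(5*y − 6*r)*(5*y + 6*r)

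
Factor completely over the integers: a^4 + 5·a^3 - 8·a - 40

Group as (a^4 - 8·a) + (5·a^3 - 40) = a·(a^3 - 8) + 5·(a^3 - 8).
Both groups share the factor (a^3 - 8).

(a + 5)·(a - 2)·(a^2 + 2·a + 4)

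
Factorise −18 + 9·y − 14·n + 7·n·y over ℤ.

Group as (7·n·y − 14·n) + (9·y − 18) = 7·n·(y − 2) + 9·(y − 2).
Both groups share the factor (y − 2).

(7·n + 9)·(y − 2)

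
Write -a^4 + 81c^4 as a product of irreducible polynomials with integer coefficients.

Difference of squares twice: with A = 3c and B = a, A⁴ − B⁴ = (A² − B²)(A² + B²), and A² − B² factors again.

(3c - a)(3c + a)(9c^2 + a^2)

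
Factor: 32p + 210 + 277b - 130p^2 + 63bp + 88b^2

(11b - 10p + 14)(8b + 13p + 15)

Group: 11b(8b + 13p + 15) + (-10p + 14)(8b + 13p + 15); both groups contain (8b + 13p + 15).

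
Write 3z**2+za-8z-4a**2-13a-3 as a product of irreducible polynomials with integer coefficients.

(z-a-3)(3z+4a+1)

Group: 3z(z-a-3) + (4a+1)(z-a-3); both groups contain (z-a-3).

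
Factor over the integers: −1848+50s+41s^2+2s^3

Testing divisors of the constant over divisors of the leading coefficient, s = 11/2 is a root, so (2s−11) divides it; the quotient is s^2+26s+168.
The remaining quadratic factors as (s+12)(s+14).

(2s−11)(s+12)(s+14)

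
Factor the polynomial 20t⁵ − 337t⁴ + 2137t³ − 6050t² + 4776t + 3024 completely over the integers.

Among the possible rational roots, t = 7 is a root, so (t − 7) is a factor; dividing leaves 20t⁴ − 197t³ + 758t² − 744t − 432.
Next, t = 9/4 is a root, so (4t − 9) divides it; the quotient is 5t³ − 38t² + 104t + 48.
Continuing, t = −2/5 is a root, so (5t + 2) divides it; the quotient is t² − 8t + 24.
The quadratic t² − 8t + 24 has discriminant −32 < 0 and is irreducible over ℤ.

(4t − 9)(5t + 2)(t − 7)(t² − 8t + 24)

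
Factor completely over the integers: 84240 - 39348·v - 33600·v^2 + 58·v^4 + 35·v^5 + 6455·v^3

Among the possible rational roots, v = 6/5 is a root, so (5·v - 6) is a factor; dividing leaves 7·v^4 + 20·v^3 + 1315·v^2 - 5142·v - 14040.
Next, v = 5 is a root, giving the factor (v - 5) and quotient 7·v^3 + 55·v^2 + 1590·v + 2808.
Next, v = -13/7 is a root, giving the factor (7·v + 13) and quotient v^2 + 6·v + 216.
The quadratic v^2 + 6·v + 216 has discriminant -828 < 0 and is irreducible over ℤ.

(5·v - 6)·(7·v + 13)·(v - 5)·(v^2 + 6·v + 216)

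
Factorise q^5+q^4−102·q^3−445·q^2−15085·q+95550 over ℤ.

Testing divisors of the constant over divisors of the leading coefficient, q = 13 is a root, so (q−13) divides it; the quotient is q^4+14·q^3+80·q^2+595·q−7350.
Continuing, q = −14 is a root, so (q+14) is a factor; dividing leaves q^3+80·q−525.
Then q = 5 is a root, so (q−5) is a factor; dividing leaves q^2+5·q+105.
The quadratic q^2+5·q+105 has discriminant −395 < 0 and is irreducible over ℤ.

(q+14)·(q−13)·(q−5)·(q^2+5·q+105)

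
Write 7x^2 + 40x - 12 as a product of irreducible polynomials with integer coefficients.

(7x - 2)(x + 6)

Need a pair with product 7·(-12) = -84 and sum 40: that's 42 and -2.
Split the middle term: 7x^2 + 42x - 2x - 12 = 7x(x + 6) - 2(x + 6).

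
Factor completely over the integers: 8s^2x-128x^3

Pull out the common factor 8x; s^2-16x^2 is a difference of squares.

8x(s+4x)(s-4x)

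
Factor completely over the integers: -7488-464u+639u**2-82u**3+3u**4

Testing divisors of the constant over divisors of the leading coefficient, u = -8/3 is a root, giving the factor (3u+8) and quotient u**3-30u**2+293u-936.
Continuing, u = 9 is a root, so (u-9) divides it; the quotient is u**2-21u+104.
The remaining quadratic factors as (u-8)(u-13).

(3u+8)(u-13)(u-8)(u-9)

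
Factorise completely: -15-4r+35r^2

Need a pair with product 35·(-15) = -525 and sum -4: that's -25 and 21.
Split the middle term: 35r^2-25r + 21r-15 = 5r(7r-5) + 3(7r-5).

(5r+3)(7r-5)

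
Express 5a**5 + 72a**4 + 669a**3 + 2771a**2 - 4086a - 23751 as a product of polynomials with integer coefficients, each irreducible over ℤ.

(5a - 13)(a + 3)(a + 7)(a**2 + 7a + 87)

Testing divisors of the constant over divisors of the leading coefficient, a = -3 is a root, so (a + 3) is a factor; dividing leaves 5a**4 + 57a**3 + 498a**2 + 1277a - 7917.
Then a = -7 is a root, giving the factor (a + 7) and quotient 5a**3 + 22a**2 + 344a - 1131.
Then a = 13/5 is a root, giving the factor (5a - 13) and quotient a**2 + 7a + 87.
The quadratic a**2 + 7a + 87 has discriminant -299 < 0 and is irreducible over ℤ.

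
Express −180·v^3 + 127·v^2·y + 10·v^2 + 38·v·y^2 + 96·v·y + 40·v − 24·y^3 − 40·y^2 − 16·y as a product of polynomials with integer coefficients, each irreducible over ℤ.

−(4·v − 3·y − 2)·(5·v − 2·y)·(9·v + 4·y + 4)

Group: 9·v·(−20·v^2 + 23·v·y + 10·v − 6·y^2 − 4·y) + (4·y + 4)·(−20·v^2 + 23·v·y + 10·v − 6·y^2 − 4·y); both groups contain (−20·v^2 + 23·v·y + 10·v − 6·y^2 − 4·y), so (9·v + 4·y + 4) is a factor with cofactor −20·v^2 + 23·v·y + 10·v − 6·y^2 − 4·y.
The cofactor groups again: −20·v^2 + 23·v·y + 10·v − 6·y^2 − 4·y = −5·v·(4·v − 3·y − 2) + 2·y·(4·v − 3·y − 2); both groups contain (4·v − 3·y − 2), giving −(5·v − 2·y)·(4·v − 3·y − 2).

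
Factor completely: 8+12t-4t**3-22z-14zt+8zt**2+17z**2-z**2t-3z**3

-(3z-2t-2)(z-t-1)(z+2t-4)

Group: z(-3z**2-4zt+14z+4t**2-4t-8) + (-t-1)(-3z**2-4zt+14z+4t**2-4t-8); both groups contain (-3z**2-4zt+14z+4t**2-4t-8), so (z-t-1) is a factor with cofactor -3z**2-4zt+14z+4t**2-4t-8.
The cofactor groups again: -3z**2-4zt+14z+4t**2-4t-8 = -z(3z-2t-2) + (-2t+4)(3z-2t-2); both groups contain (3z-2t-2), giving -(z+2t-4)(3z-2t-2).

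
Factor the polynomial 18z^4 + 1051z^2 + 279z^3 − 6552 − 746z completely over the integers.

(3z + 14)(6z − 13)(z + 4)(z + 9)

Trying the rational-root candidates, z = −4 is a root, so (z + 4) divides it; the quotient is 18z^3 + 207z^2 + 223z − 1638.
Continuing, z = 13/6 is a root, giving the factor (6z − 13) and quotient 3z^2 + 41z + 126.
The remaining quadratic factors as (z + 9)(3z + 14).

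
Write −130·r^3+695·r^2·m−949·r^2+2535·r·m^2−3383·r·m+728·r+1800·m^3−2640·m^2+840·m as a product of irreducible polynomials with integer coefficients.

Group: 10·r·(−13·r^2+89·r·m−104·r+120·m^2−120·m) + (15·m−7)·(−13·r^2+89·r·m−104·r+120·m^2−120·m); both groups contain (−13·r^2+89·r·m−104·r+120·m^2−120·m), so (10·r+15·m−7) is a factor with cofactor −13·r^2+89·r·m−104·r+120·m^2−120·m.
The cofactor groups again: −13·r^2+89·r·m−104·r+120·m^2−120·m = −r·(13·r+15·m) + (8·m−8)·(13·r+15·m); both groups contain (13·r+15·m), giving −(r−8·m+8)·(13·r+15·m).

−(r−8·m+8)·(10·r+15·m−7)·(13·r+15·m)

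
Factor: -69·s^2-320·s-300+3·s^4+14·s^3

(3·s+5)·(s+2)·(s+6)·(s-5)

By the rational root theorem, s = -6 is a root, so (s+6) is a factor; dividing leaves 3·s^3-4·s^2-45·s-50.
Next, s = 5 is a root, so (s-5) is a factor; dividing leaves 3·s^2+11·s+10.
The remaining quadratic factors as (s+2)(3·s+5).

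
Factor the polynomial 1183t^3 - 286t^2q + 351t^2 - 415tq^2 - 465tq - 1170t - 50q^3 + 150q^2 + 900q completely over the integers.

Group: 13t(91t^2 - 57tq - 78t - 10q^2 + 60q) + (5q + 15)(91t^2 - 57tq - 78t - 10q^2 + 60q); both groups contain (91t^2 - 57tq - 78t - 10q^2 + 60q), so (13t + 5q + 15) is a factor with cofactor 91t^2 - 57tq - 78t - 10q^2 + 60q.
The cofactor groups again: 91t^2 - 57tq - 78t - 10q^2 + 60q = 7t(13t - 10q) + (q - 6)(13t - 10q); both groups contain (13t - 10q), giving (7t + q - 6)(13t - 10q).

(13t - 10q)(13t + 5q + 15)(7t + q - 6)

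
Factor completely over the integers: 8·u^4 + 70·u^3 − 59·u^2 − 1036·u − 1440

Among the possible rational roots, u = 4 is a root, so (u − 4) divides it; the quotient is 8·u^3 + 102·u^2 + 349·u + 360.
Continuing, u = −8 is a root, giving the factor (u + 8) and quotient 8·u^2 + 38·u + 45.
The remaining quadratic factors as (2·u + 5)(4·u + 9).

(2·u + 5)·(4·u + 9)·(u + 8)·(u − 4)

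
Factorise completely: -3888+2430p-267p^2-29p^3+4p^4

By the rational root theorem, p = 9/4 is a root, so (4p-9) is a factor; dividing leaves p^3-5p^2-78p+432.
Next, p = 8 is a root, so (p-8) divides it; the quotient is p^2+3p-54.
The remaining quadratic factors as (p+9)(p-6).

(4p-9)(p+9)(p-6)(p-8)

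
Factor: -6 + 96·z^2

Factor out 6, leaving 16·z^2 - 1, which is a difference of two squares.

6·(4·z + 1)·(4·z - 1)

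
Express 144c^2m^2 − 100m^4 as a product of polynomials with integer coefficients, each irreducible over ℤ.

4m^2(6c + 5m)(6c − 5m)

Pull out the common factor 4m^2; 36c^2 − 25m^2 is a difference of squares.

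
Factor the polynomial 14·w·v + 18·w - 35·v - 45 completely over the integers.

Group as (14·w·v + 18·w) + (-35·v - 45) = 2·w·(7·v + 9) - 5·(7·v + 9).
Both groups share the factor (7·v + 9).

(2·w - 5)·(7·v + 9)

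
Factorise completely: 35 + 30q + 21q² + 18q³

Group as (18q³ + 30q) + (21q² + 35) = 6q(3q² + 5) + 7(3q² + 5).
Both groups share the factor (3q² + 5).

(6q + 7)(3q² + 5)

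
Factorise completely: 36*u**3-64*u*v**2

Every term has a factor of 4*u. Then 9*u**2-16*v**2 = (3*u)² − (4*v)².

4*u*(3*u+4*v)*(3*u-4*v)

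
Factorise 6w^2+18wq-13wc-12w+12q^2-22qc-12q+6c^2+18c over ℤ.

(3w+6q-2c-6)(2w+2q-3c)

Group: 2w(3w+6q-2c-6) + (2q-3c)(3w+6q-2c-6); both groups contain (3w+6q-2c-6).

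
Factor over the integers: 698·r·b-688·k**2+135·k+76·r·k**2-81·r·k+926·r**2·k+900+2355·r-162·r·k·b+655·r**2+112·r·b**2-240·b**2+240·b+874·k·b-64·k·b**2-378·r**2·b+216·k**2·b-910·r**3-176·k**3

-(10·r+4·k-2·b+5)·(7·r-4·k-15)·(13·r-11·k+8·b+12)

Group: 13·r·(-70·r**2+12·r·k+14·r·b+115·r+16·k**2-8·k·b+80·k-30·b+75) + (-11·k+8·b+12)·(-70·r**2+12·r·k+14·r·b+115·r+16·k**2-8·k·b+80·k-30·b+75); both groups contain (-70·r**2+12·r·k+14·r·b+115·r+16·k**2-8·k·b+80·k-30·b+75), so (13·r-11·k+8·b+12) is a factor with cofactor -70·r**2+12·r·k+14·r·b+115·r+16·k**2-8·k·b+80·k-30·b+75.
The cofactor groups again: -70·r**2+12·r·k+14·r·b+115·r+16·k**2-8·k·b+80·k-30·b+75 = -7·r·(10·r+4·k-2·b+5) + (4·k+15)·(10·r+4·k-2·b+5); both groups contain (10·r+4·k-2·b+5), giving -(7·r-4·k-15)·(10·r+4·k-2·b+5).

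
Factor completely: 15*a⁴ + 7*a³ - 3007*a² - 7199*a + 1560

Testing divisors of the constant over divisors of the leading coefficient, a = 1/5 is a root, so (5*a - 1) is a factor; dividing leaves 3*a³ + 2*a² - 601*a - 1560.
Then a = -8/3 is a root, so (3*a + 8) divides it; the quotient is a² - 2*a - 195.
The remaining quadratic factors as (a + 13)(a - 15).

(3*a + 8)*(5*a - 1)*(a + 13)*(a - 15)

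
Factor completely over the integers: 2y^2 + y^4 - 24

Substitute u = y^2 to get a quadratic in u, then factor.
y^2 - 4 is a difference of squares.
y^2 + 6 is irreducible over ℤ (always positive, so no real roots).

(y + 2)(y - 2)(y^2 + 6)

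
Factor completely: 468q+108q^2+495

9(2q+5)(6q+11)

Pull out the common factor 9, then factor the remaining trinomial.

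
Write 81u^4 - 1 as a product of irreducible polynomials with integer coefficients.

(3u + 1)(3u - 1)(9u^2 + 1)

Difference of squares twice: with A = 3u and B = 1, A⁴ − B⁴ = (A² − B²)(A² + B²), and A² − B² factors again.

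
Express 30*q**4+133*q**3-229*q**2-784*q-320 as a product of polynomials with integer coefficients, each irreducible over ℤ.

Trying the rational-root candidates, q = -8/5 is a root, so (5*q+8) is a factor; dividing leaves 6*q**3+17*q**2-73*q-40.
Continuing, q = -1/2 is a root, so (2*q+1) is a factor; dividing leaves 3*q**2+7*q-40.
The remaining quadratic factors as (q+5)(3*q-8).

(2*q+1)*(3*q-8)*(5*q+8)*(q+5)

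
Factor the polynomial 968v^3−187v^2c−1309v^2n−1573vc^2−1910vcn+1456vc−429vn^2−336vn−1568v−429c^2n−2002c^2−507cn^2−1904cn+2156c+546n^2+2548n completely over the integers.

Group: 11v(88v^2−121vc−119vn+112v−33cn−154c−39n^2−182n) + (13c−14)(88v^2−121vc−119vn+112v−33cn−154c−39n^2−182n); both groups contain (88v^2−121vc−119vn+112v−33cn−154c−39n^2−182n), so (11v+13c−14) is a factor with cofactor 88v^2−121vc−119vn+112v−33cn−154c−39n^2−182n.
The cofactor groups again: 88v^2−121vc−119vn+112v−33cn−154c−39n^2−182n = 8v(11v+3n+14) + (−11c−13n)(11v+3n+14); both groups contain (11v+3n+14), giving (8v−11c−13n)(11v+3n+14).

(8v−11c−13n)(11v+13c−14)(11v+3n+14)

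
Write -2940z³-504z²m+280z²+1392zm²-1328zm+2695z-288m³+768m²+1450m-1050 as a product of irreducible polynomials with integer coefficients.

-(14z-4m+15)(15z-6m-10)(14z+12m-7)

Group: 14z(-210z²-96zm+245z+72m²+78m-70) + (-4m+15)(-210z²-96zm+245z+72m²+78m-70); both groups contain (-210z²-96zm+245z+72m²+78m-70), so (14z-4m+15) is a factor with cofactor -210z²-96zm+245z+72m²+78m-70.
The cofactor groups again: -210z²-96zm+245z+72m²+78m-70 = -15z(14z+12m-7) + (6m+10)(14z+12m-7); both groups contain (14z+12m-7), giving -(15z-6m-10)(14z+12m-7).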